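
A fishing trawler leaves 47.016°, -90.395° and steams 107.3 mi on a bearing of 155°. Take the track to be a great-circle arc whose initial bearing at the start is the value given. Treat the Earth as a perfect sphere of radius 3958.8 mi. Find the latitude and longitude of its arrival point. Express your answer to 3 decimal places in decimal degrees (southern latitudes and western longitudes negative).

Central angle δ = d/R = 0.027104 rad.
Converting: φ₁ = 0.820584 rad, θ = 2.705260 rad.
sin φ₂ = sin φ₁ cos δ + cos φ₁ sin δ cos θ = (0.731544)(0.999633) + (0.681794)(0.027101)(-0.906308) = 0.714529
φ₂ = asin(0.714529) = 0.795951 rad = 45.605°.
For the longitude increment, Δλ = atan2( sin θ sin δ cos φ₁, cos δ − sin φ₁ sin φ₂ ) = atan2(0.007809, 0.476923) = 0.938°.
λ₂ = λ₁ + Δλ = -89.457°.

latitude 45.605°, longitude -89.457°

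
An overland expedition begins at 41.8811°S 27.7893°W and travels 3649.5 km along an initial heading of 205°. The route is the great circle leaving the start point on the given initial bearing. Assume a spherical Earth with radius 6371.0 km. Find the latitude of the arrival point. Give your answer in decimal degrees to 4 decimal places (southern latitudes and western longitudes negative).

latitude -67.9348°

The arc subtends δ = 3649.5/6371 = 0.572830 rad at the centre.
With φ₁ = -41.8811° = -0.730963 rad and θ = 205° = 3.577925 rad:
Applying the spherical law of cosines for sides, sin φ₂ = sin φ₁ cos δ + cos φ₁ sin δ cos θ = -0.926757, so φ₂ = -67.9348°.
Then Δλ = atan2(-0.170546, 0.221680) = -0.655761 rad, from sin θ sin δ cos φ₁ over cos δ − sin φ₁ sin φ₂.
λ₂ = λ₁ + Δλ = -65.3616°.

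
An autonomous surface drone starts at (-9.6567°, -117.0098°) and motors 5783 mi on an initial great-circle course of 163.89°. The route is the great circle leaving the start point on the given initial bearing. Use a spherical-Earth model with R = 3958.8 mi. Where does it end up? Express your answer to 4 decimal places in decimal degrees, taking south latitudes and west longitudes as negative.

latitude -73.7006°, longitude -16.3406°

The arc subtends δ = 5783/3958.8 = 1.460796 rad at the centre.
With φ₁ = -9.6567° = -0.168541 rad and θ = 163.89° = 2.860420 rad:
Destination latitude: φ₂ = arcsin( sin φ₁ cos δ + cos φ₁ sin δ cos θ ) = arcsin(-0.959808) = -73.7006°.
For the longitude increment, Δλ = atan2( sin θ sin δ cos φ₁, cos δ − sin φ₁ sin φ₂ ) = atan2(0.271897, -0.051224) = 100.6692°.
λ₂ = λ₁ + Δλ = -16.3406°.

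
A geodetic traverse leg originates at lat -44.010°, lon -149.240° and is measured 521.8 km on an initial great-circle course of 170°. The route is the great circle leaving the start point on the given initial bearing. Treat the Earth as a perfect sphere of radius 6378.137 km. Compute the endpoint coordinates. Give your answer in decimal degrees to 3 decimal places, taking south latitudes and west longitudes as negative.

latitude -48.620°, longitude -148.010°

The arc subtends δ = 521.8/6378.137 = 0.081811 rad at the centre.
Converting: φ₁ = -0.768119 rad, θ = 2.967060 rad.
Applying the spherical law of cosines for sides, sin φ₂ = sin φ₁ cos δ + cos φ₁ sin δ cos θ = -0.750341, so φ₂ = -48.620°.
Then Δλ = atan2(0.010206, 0.475330) = 0.021468 rad, from sin θ sin δ cos φ₁ over cos δ − sin φ₁ sin φ₂.
λ₂ = -149.240° + 1.230° = -148.010°.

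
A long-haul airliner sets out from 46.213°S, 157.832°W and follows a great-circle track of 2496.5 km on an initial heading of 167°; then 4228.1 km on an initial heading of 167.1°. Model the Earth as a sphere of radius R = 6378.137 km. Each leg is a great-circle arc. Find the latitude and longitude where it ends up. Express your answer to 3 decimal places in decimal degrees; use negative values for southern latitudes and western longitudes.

Apply the spherical direct solution leg by leg, carrying full precision between legs.
Leg 1: from (-46.213°, -157.832°), δ = 2496.5/6378.137 = 0.391415 rad, θ = 167° → φ = -67.599°, λ = -144.818°.
Leg 2: from (-67.599°, -144.818°), δ = 4228.1/6378.137 = 0.662905 rad, θ = 167.1° → φ = -73.203°, λ = 6.796°.

latitude -73.203°, longitude 6.796°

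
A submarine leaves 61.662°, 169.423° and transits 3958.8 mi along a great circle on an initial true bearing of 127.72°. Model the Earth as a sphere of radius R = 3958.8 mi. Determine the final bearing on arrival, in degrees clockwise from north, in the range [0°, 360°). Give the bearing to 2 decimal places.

δ = 3958.8/3958.8 = 1.000000 rad (57.2958°).
Converting: φ₁ = 1.076205 rad, θ = 2.229135 rad.
Applying the spherical law of cosines for sides, sin φ₂ = sin φ₁ cos δ + cos φ₁ sin δ cos θ = 0.231186, so φ₂ = 13.367°.
Δλ = atan2( sin θ sin δ cos φ₁ , cos δ − sin φ₁ sin φ₂ ) = atan2(0.315947, 0.336821) = 0.753432 rad = 43.168°.
λ₂ = 169.423° + 43.168° = 212.591°, normalized to (−180°, 180°] → -147.409°.
The forward bearing on arrival equals the back-azimuth from the destination plus 180°.
Back-azimuth from P₂ (13.37°, -147.41°) to P₁ (61.66°, 169.42°), with Δλ' = λ₁ − λ₂ = 316.83°: atan2( sin Δλ' cos φ₁ , cos φ₂ sin φ₁ − sin φ₂ cos φ₁ cos Δλ' ) = 337.30°.
Final bearing = (337.30° + 180°) mod 360° = 157.30°.

final bearing 157.30°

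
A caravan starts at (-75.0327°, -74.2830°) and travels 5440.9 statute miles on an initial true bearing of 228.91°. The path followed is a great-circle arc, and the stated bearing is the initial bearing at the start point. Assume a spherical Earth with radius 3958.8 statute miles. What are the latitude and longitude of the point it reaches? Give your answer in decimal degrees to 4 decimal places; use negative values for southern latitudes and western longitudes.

Angular distance δ = d/R = 5440.9 / 3958.8 = 1.374381 rad.
Converting: φ₁ = -1.309568 rad, θ = 3.995233 rad.
Applying the spherical law of cosines for sides, sin φ₂ = sin φ₁ cos δ + cos φ₁ sin δ cos θ = -0.355015, so φ₂ = -20.7944°.
For the longitude increment, Δλ = atan2( sin θ sin δ cos φ₁, cos δ − sin φ₁ sin φ₂ ) = atan2(-0.190908, -0.147816) = -127.7498°.
λ₂ = -74.2830° + -127.7498° = -202.0328°, normalized to (−180°, 180°] → 157.9672°.

latitude -20.7944°, longitude 157.9672°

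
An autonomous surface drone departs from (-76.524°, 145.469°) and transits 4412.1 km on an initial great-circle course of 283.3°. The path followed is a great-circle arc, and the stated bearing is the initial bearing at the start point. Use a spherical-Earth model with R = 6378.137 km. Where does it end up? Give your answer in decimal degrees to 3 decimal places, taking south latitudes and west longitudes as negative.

latitude -45.621°, longitude 82.898°

The arc subtends δ = 4412.1/6378.137 = 0.691754 rad at the centre.
Start latitude φ₁ = -1.335596 rad; initial bearing θ = 4.944518 rad.
Applying the spherical law of cosines for sides, sin φ₂ = sin φ₁ cos δ + cos φ₁ sin δ cos θ = -0.714728, so φ₂ = -45.621°.
For the longitude increment, Δλ = atan2( sin θ sin δ cos φ₁, cos δ − sin φ₁ sin φ₂ ) = atan2(-0.144665, 0.075079) = -62.571°.
λ₂ = 145.469° + -62.571° = 82.898°.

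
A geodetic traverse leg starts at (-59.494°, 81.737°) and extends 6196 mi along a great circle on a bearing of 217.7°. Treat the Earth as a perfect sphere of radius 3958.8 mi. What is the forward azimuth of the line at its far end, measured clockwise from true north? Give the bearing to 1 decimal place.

final bearing 340.1°

Angular distance δ = d/R = 6196 / 3958.8 = 1.565121 rad.
With φ₁ = -59.494° = -1.038366 rad and θ = 217.7° = 3.799582 rad:
Destination latitude: φ₂ = arcsin( sin φ₁ cos δ + cos φ₁ sin δ cos θ ) = arcsin(-0.406531) = -23.987°.
Δλ = atan2( sin θ sin δ cos φ₁ , cos δ − sin φ₁ sin φ₂ ) = atan2(-0.310424, -0.344582) = -2.408297 rad = -137.985°.
Hence λ₂ = 81.737° + -137.985° = -56.248°.
The forward bearing on arrival equals the back-azimuth from the destination plus 180°.
Back-azimuth from P₂ (-24.0°, -56.2°) to P₁ (-59.5°, 81.7°), with Δλ' = λ₁ − λ₂ = 138.0°: atan2( sin Δλ' cos φ₁ , cos φ₂ sin φ₁ − sin φ₂ cos φ₁ cos Δλ' ) = 160.1°.
Final bearing = (160.1° + 180°) mod 360° = 340.1°.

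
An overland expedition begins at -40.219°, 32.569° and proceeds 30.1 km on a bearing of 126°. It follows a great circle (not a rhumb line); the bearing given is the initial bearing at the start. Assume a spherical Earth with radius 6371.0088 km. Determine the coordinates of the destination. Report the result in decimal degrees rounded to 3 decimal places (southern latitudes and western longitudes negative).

latitude -40.378°, longitude 32.856°

Angular distance δ = d/R = 30.1 / 6371.0088 = 0.004725 rad.
With φ₁ = -40.219° = -0.701954 rad and θ = 126° = 2.199115 rad:
Destination latitude: φ₂ = arcsin( sin φ₁ cos δ + cos φ₁ sin δ cos θ ) = arcsin(-0.647824) = -40.378°.
Δλ = atan2( sin θ sin δ cos φ₁ , cos δ − sin φ₁ sin φ₂ ) = atan2(0.002919, 0.581682) = 0.005017 rad = 0.287°.
Hence λ₂ = 32.569° + 0.287° = 32.856°.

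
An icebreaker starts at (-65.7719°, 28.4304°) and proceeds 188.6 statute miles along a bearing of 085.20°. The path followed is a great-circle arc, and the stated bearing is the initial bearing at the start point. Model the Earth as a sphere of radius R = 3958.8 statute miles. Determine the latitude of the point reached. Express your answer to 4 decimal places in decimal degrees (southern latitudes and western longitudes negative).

latitude -65.4018°

Angular distance δ = d/R = 188.6 / 3958.8 = 0.047641 rad.
Start latitude φ₁ = -1.147936 rad; initial bearing θ = 1.487021 rad.
sin φ₂ = sin φ₁ cos δ + cos φ₁ sin δ cos θ = (-0.911919)(0.998865) + (0.410370)(0.047623)(0.083678) = -0.909249
φ₂ = asin(-0.909249) = -1.141476 rad = -65.4018°.
For the longitude increment, Δλ = atan2( sin θ sin δ cos φ₁, cos δ − sin φ₁ sin φ₂ ) = atan2(0.019474, 0.169704) = 6.5463°.
λ₂ = 28.4304° + 6.5463° = 34.9767°.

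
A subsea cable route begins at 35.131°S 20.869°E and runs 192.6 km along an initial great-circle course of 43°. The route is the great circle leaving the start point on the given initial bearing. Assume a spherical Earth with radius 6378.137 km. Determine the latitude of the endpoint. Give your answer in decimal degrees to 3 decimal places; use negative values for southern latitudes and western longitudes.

latitude -33.857°

The arc subtends δ = 192.6/6378.137 = 0.030197 rad at the centre.
Converting: φ₁ = -0.613152 rad, θ = 0.750492 rad.
Applying the spherical law of cosines for sides, sin φ₂ = sin φ₁ cos δ + cos φ₁ sin δ cos θ = -0.557127, so φ₂ = -33.857°.
Then Δλ = atan2(0.016840, 0.678947) = 0.024798 rad, from sin θ sin δ cos φ₁ over cos δ − sin φ₁ sin φ₂.
λ₂ = λ₁ + Δλ = 22.290°.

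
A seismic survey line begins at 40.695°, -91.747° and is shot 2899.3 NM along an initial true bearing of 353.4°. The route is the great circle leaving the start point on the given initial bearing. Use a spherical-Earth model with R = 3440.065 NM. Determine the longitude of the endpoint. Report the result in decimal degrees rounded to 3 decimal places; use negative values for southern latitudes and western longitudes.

Angular distance δ = d/R = 2899.3 / 3440.065 = 0.842804 rad.
Start latitude φ₁ = 0.710262 rad; initial bearing θ = 6.167994 rad.
sin φ₂ = sin φ₁ cos δ + cos φ₁ sin δ cos θ = (0.652032)(0.665372) + (0.758191)(0.746512)(0.993373) = 0.996092
φ₂ = asin(0.996092) = 1.482357 rad = 84.933°.
For the longitude increment, Δλ = atan2( sin θ sin δ cos φ₁, cos δ − sin φ₁ sin φ₂ ) = atan2(-0.065054, 0.015888) = -76.275°.
λ₂ = -91.747° + -76.275° = -168.022°.

longitude -168.022°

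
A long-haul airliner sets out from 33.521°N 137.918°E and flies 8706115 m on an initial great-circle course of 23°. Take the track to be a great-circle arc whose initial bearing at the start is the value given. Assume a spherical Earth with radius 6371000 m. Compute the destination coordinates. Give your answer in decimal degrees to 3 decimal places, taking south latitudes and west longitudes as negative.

The arc subtends δ = 8706115/6371000 = 1.366523 rad at the centre.
With φ₁ = 33.521° = 0.585052 rad and θ = 23° = 0.401426 rad:
sin φ₂ = sin φ₁ cos δ + cos φ₁ sin δ cos θ = (0.552243)(0.202856) + (0.833683)(0.979209)(0.920505) = 0.863480
φ₂ = asin(0.863480) = 1.042129 rad = 59.710°.
For the longitude increment, Δλ = atan2( sin θ sin δ cos φ₁, cos δ − sin φ₁ sin φ₂ ) = atan2(0.318973, -0.273994) = 130.662°.
λ₂ = 137.918° + 130.662° = 268.580°, normalized to (−180°, 180°] → -91.420°.

latitude 59.710°, longitude -91.420°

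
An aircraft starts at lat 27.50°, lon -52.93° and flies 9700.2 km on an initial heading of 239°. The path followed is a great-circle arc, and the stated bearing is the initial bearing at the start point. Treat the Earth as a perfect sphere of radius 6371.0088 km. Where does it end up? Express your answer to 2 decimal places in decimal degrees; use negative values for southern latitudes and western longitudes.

δ = 9700.2/6371.0088 = 1.522553 rad (87.2359°).
With φ₁ = 27.50° = 0.479966 rad and θ = 239° = 4.171337 rad:
Destination latitude: φ₂ = arcsin( sin φ₁ cos δ + cos φ₁ sin δ cos θ ) = arcsin(-0.434045) = -25.72°.
Δλ = atan2( sin θ sin δ cos φ₁ , cos δ − sin φ₁ sin φ₂ ) = atan2(-0.759432, 0.248644) = -1.254388 rad = -71.87°.
λ₂ = -52.93° + -71.87° = -124.80°.

latitude -25.72°, longitude -124.80°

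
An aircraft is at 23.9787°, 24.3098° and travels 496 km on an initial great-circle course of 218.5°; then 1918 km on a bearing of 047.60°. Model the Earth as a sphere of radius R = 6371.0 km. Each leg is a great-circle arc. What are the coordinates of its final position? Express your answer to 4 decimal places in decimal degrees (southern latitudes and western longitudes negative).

Apply the spherical direct solution leg by leg, carrying full precision between legs.
Leg 1: from (23.9787°, 24.3098°), δ = 496/6371 = 0.077853 rad, θ = 218.5° → φ = 20.4599°, λ = 21.3477°.
Leg 2: from (20.4599°, 21.3477°), δ = 1918/6371 = 0.301052 rad, θ = 47.6° → φ = 31.4105°, λ = 36.2143°.

latitude 31.4105°, longitude 36.2143°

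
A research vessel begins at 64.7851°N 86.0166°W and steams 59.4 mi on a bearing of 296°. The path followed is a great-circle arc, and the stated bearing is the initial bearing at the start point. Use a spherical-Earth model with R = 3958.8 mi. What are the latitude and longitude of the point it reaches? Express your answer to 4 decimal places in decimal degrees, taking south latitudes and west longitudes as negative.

Central angle δ = d/R = 0.015005 rad.
Start latitude φ₁ = 1.130713 rad; initial bearing θ = 5.166175 rad.
Destination latitude: φ₂ = arcsin( sin φ₁ cos δ + cos φ₁ sin δ cos θ ) = arcsin(0.907416) = 65.1507°.
Then Δλ = atan2(-0.005745, 0.178933) = -0.032096 rad, from sin θ sin δ cos φ₁ over cos δ − sin φ₁ sin φ₂.
λ₂ = -86.0166° + -1.8390° = -87.8556°.

latitude 65.1507°, longitude -87.8556°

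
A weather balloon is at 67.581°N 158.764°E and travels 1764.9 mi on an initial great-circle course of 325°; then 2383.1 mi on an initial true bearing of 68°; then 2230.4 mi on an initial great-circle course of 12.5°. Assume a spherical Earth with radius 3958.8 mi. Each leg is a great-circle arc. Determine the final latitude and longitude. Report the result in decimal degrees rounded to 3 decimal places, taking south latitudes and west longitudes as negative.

latitude 83.362°, longitude -107.111°

Apply the spherical direct solution leg by leg, carrying full precision between legs.
Leg 1: from (67.581°, 158.764°), δ = 1764.9/3958.8 = 0.445817 rad, θ = 325° → φ = 75.644°, λ = 72.830°.
Leg 2: from (75.644°, 72.830°), δ = 2383.1/3958.8 = 0.601975 rad, θ = 68° → φ = 58.329°, λ = 162.955°.
Leg 3: from (58.329°, 162.955°), δ = 2230.4/3958.8 = 0.563403 rad, θ = 12.5° → φ = 83.362°, λ = -107.111°.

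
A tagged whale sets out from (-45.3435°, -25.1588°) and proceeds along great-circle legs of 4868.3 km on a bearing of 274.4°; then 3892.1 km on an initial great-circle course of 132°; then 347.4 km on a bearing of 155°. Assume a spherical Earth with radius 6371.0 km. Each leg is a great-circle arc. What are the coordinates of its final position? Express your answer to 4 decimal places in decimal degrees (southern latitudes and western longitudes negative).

latitude -49.5009°, longitude -36.3880°

Apply the spherical direct solution leg by leg, carrying full precision between legs.
Leg 1: from (-45.3435°, -25.1588°), δ = 4868.3/6371 = 0.764134 rad, θ = 274.4° → φ = -28.4414°, λ = -76.8394°.
Leg 2: from (-28.4414°, -76.8394°), δ = 3892.1/6371 = 0.610909 rad, θ = 132° → φ = -46.6867°, λ = -38.4205°.
Leg 3: from (-46.6867°, -38.4205°), δ = 347.4/6371 = 0.054528 rad, θ = 155° → φ = -49.5009°, λ = -36.3880°.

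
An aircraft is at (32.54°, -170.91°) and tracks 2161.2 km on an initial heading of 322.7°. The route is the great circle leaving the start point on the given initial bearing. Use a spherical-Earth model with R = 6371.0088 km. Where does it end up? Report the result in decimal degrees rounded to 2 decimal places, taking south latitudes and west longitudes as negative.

Angular distance δ = d/R = 2161.2 / 6371.0088 = 0.339224 rad.
With φ₁ = 32.54° = 0.567930 rad and θ = 322.7° = 5.632177 rad:
sin φ₂ = sin φ₁ cos δ + cos φ₁ sin δ cos θ = (0.537888)(0.943013) + (0.843016)(0.332756)(0.795473) = 0.730381
φ₂ = asin(0.730381) = 0.818879 rad = 46.92°.
For the longitude increment, Δλ = atan2( sin θ sin δ cos φ₁, cos δ − sin φ₁ sin φ₂ ) = atan2(-0.169991, 0.550150) = -17.17°.
λ₂ = -170.91° + -17.17° = -188.08°, normalized to (−180°, 180°] → 171.92°.

latitude 46.92°, longitude 171.92°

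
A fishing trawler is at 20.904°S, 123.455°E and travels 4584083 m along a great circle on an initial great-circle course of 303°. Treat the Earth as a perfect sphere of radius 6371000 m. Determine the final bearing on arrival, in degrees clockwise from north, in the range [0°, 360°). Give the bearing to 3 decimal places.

The arc subtends δ = 4584083/6371000 = 0.719523 rad at the centre.
With φ₁ = -20.904° = -0.364844 rad and θ = 303° = 5.288348 rad:
Destination latitude: φ₂ = arcsin( sin φ₁ cos δ + cos φ₁ sin δ cos θ ) = arcsin(0.066948) = 3.839°.
For the longitude increment, Δλ = atan2( sin θ sin δ cos φ₁, cos δ − sin φ₁ sin φ₂ ) = atan2(-0.516327, 0.776007) = -33.638°.
λ₂ = 123.455° + -33.638° = 89.817°.
The forward bearing on arrival equals the back-azimuth from the destination plus 180°.
Back-azimuth from P₂ (3.839°, 89.817°) to P₁ (-20.904°, 123.455°), with Δλ' = λ₁ − λ₂ = 33.638°: atan2( sin Δλ' cos φ₁ , cos φ₂ sin φ₁ − sin φ₂ cos φ₁ cos Δλ' ) = 128.258°.
Final bearing = (128.258° + 180°) mod 360° = 308.258°.

final bearing 308.258°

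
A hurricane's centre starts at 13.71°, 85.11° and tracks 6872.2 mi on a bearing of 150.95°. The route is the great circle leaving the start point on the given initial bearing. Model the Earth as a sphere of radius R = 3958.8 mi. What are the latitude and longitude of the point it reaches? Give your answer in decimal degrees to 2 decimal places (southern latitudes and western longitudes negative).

Angular distance δ = d/R = 6872.2 / 3958.8 = 1.735930 rad.
With φ₁ = 13.71° = 0.239285 rad and θ = 150.95° = 2.634575 rad:
sin φ₂ = sin φ₁ cos δ + cos φ₁ sin δ cos θ = (0.237008)(-0.164384) + (0.971508)(0.986396)(-0.874196) = -0.876695
φ₂ = asin(-0.876695) = -1.068949 rad = -61.25°.
For the longitude increment, Δλ = atan2( sin θ sin δ cos φ₁, cos δ − sin φ₁ sin φ₂ ) = atan2(0.465320, 0.043399) = 84.67°.
λ₂ = λ₁ + Δλ = 169.78°.

latitude -61.25°, longitude 169.78°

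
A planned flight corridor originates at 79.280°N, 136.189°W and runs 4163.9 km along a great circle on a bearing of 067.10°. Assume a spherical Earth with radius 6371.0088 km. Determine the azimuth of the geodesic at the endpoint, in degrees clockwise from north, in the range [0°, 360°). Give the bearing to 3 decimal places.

final bearing 162.393°

The arc subtends δ = 4163.9/6371.0088 = 0.653570 rad at the centre.
With φ₁ = 79.280° = 1.383697 rad and θ = 67.1° = 1.171116 rad:
sin φ₂ = sin φ₁ cos δ + cos φ₁ sin δ cos θ = (0.982548)(0.793918) + (0.186010)(0.608025)(0.389124) = 0.824072
φ₂ = asin(0.824072) = 0.968562 rad = 55.495°.
Δλ = atan2( sin θ sin δ cos φ₁ , cos δ − sin φ₁ sin φ₂ ) = atan2(0.104185, -0.015772) = 1.721041 rad = 98.608°.
λ₂ = λ₁ + Δλ = -37.581°.
The forward bearing on arrival equals the back-azimuth from the destination plus 180°.
Back-azimuth from P₂ (55.495°, -37.581°) to P₁ (79.280°, -136.189°), with Δλ' = λ₁ − λ₂ = -98.608°: atan2( sin Δλ' cos φ₁ , cos φ₂ sin φ₁ − sin φ₂ cos φ₁ cos Δλ' ) = 342.393°.
Final bearing = (342.393° + 180°) mod 360° = 162.393°.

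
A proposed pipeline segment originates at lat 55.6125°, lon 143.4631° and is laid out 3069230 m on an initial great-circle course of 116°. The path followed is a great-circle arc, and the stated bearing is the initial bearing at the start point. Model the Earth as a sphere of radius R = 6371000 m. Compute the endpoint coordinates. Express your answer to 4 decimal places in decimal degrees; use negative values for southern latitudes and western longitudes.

The arc subtends δ = 3069230/6371000 = 0.481750 rad at the centre.
Converting: φ₁ = 0.970621 rad, θ = 2.024582 rad.
sin φ₂ = sin φ₁ cos δ + cos φ₁ sin δ cos θ = (0.825237)(0.886185) + (0.564787)(0.463331)(-0.438371) = 0.616598
φ₂ = asin(0.616598) = 0.664415 rad = 38.0682°.
For the longitude increment, Δλ = atan2( sin θ sin δ cos φ₁, cos δ − sin φ₁ sin φ₂ ) = atan2(0.235199, 0.377346) = 31.9353°.
Hence λ₂ = 143.4631° + 31.9353° = 175.3984°.

latitude 38.0682°, longitude 175.3984°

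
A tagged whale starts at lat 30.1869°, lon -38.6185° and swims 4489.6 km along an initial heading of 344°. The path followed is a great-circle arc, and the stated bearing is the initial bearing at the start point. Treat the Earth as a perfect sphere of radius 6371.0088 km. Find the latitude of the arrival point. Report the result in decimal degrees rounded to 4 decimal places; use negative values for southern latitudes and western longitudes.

latitude 67.1191°

Central angle δ = d/R = 0.704692 rad.
Start latitude φ₁ = 0.526861 rad; initial bearing θ = 6.003933 rad.
Applying the spherical law of cosines for sides, sin φ₂ = sin φ₁ cos δ + cos φ₁ sin δ cos θ = 0.921315, so φ₂ = 67.1191°.
Then Δλ = atan2(-0.154343, 0.298553) = -0.477132 rad, from sin θ sin δ cos φ₁ over cos δ − sin φ₁ sin φ₂.
Hence λ₂ = -38.6185° + -27.3377° = -65.9562°.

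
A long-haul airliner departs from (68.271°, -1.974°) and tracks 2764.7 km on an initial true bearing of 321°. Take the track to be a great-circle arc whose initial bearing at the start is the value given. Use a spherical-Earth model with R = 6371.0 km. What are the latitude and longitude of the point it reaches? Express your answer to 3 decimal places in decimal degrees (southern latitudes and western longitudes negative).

Central angle δ = d/R = 0.433951 rad.
With φ₁ = 68.271° = 1.191554 rad and θ = 321° = 5.602507 rad:
Destination latitude: φ₂ = arcsin( sin φ₁ cos δ + cos φ₁ sin δ cos θ ) = arcsin(0.963814) = 74.539°.
Δλ = atan2( sin θ sin δ cos φ₁ , cos δ − sin φ₁ sin φ₂ ) = atan2(-0.097961, 0.011981) = -1.449096 rad = -83.027°.
λ₂ = λ₁ + Δλ = -85.001°.

latitude 74.539°, longitude -85.001°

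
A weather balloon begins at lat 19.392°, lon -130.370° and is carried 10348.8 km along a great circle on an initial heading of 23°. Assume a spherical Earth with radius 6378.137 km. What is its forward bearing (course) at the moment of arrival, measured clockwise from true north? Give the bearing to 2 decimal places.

Central angle δ = d/R = 1.622543 rad.
Start latitude φ₁ = 0.338454 rad; initial bearing θ = 0.401426 rad.
Applying the spherical law of cosines for sides, sin φ₂ = sin φ₁ cos δ + cos φ₁ sin δ cos θ = 0.849948, so φ₂ = 58.206°.
For the longitude increment, Δλ = atan2( sin θ sin δ cos φ₁, cos δ − sin φ₁ sin φ₂ ) = atan2(0.368071, -0.333931) = 132.216°.
λ₂ = λ₁ + Δλ = 1.846°.
The forward bearing on arrival equals the back-azimuth from the destination plus 180°.
Back-azimuth from P₂ (58.21°, 1.85°) to P₁ (19.39°, -130.37°), with Δλ' = λ₁ − λ₂ = -132.22°: atan2( sin Δλ' cos φ₁ , cos φ₂ sin φ₁ − sin φ₂ cos φ₁ cos Δλ' ) = 315.61°.
Final bearing = (315.61° + 180°) mod 360° = 135.61°.

final bearing 135.61°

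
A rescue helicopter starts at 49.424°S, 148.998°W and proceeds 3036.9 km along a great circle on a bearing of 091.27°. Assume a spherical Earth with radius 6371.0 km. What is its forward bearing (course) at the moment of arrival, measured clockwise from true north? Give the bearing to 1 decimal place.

final bearing 62.7°

The arc subtends δ = 3036.9/6371 = 0.476676 rad at the centre.
Converting: φ₁ = -0.862612 rad, θ = 1.592962 rad.
sin φ₂ = sin φ₁ cos δ + cos φ₁ sin δ cos θ = (-0.759544)(0.888525) + (0.650456)(0.458828)(-0.022164) = -0.681489
φ₂ = asin(-0.681489) = -0.749795 rad = -42.960°.
For the longitude increment, Δλ = atan2( sin θ sin δ cos φ₁, cos δ − sin φ₁ sin φ₂ ) = atan2(0.298374, 0.370905) = 38.815°.
λ₂ = λ₁ + Δλ = -110.183°.
The forward bearing on arrival equals the back-azimuth from the destination plus 180°.
Back-azimuth from P₂ (-43.0°, -110.2°) to P₁ (-49.4°, -149.0°), with Δλ' = λ₁ − λ₂ = -38.8°: atan2( sin Δλ' cos φ₁ , cos φ₂ sin φ₁ − sin φ₂ cos φ₁ cos Δλ' ) = 242.7°.
Final bearing = (242.7° + 180°) mod 360° = 62.7°.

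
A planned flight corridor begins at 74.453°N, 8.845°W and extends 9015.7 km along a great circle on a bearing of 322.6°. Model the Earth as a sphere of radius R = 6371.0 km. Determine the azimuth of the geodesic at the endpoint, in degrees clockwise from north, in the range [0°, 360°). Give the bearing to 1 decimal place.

final bearing 190.0°

δ = 9015.7/6371 = 1.415115 rad (81.0801°).
Start latitude φ₁ = 1.299450 rad; initial bearing θ = 5.630432 rad.
Destination latitude: φ₂ = arcsin( sin φ₁ cos δ + cos φ₁ sin δ cos θ ) = arcsin(0.359730) = 21.084°.
Then Δλ = atan2(-0.160825, -0.191515) = -2.443078 rad, from sin θ sin δ cos φ₁ over cos δ − sin φ₁ sin φ₂.
Hence λ₂ = -8.845° + -139.978° = -148.823°.
The forward bearing on arrival equals the back-azimuth from the destination plus 180°.
Back-azimuth from P₂ (21.1°, -148.8°) to P₁ (74.5°, -8.8°), with Δλ' = λ₁ − λ₂ = 140.0°: atan2( sin Δλ' cos φ₁ , cos φ₂ sin φ₁ − sin φ₂ cos φ₁ cos Δλ' ) = 10.0°.
Final bearing = (10.0° + 180°) mod 360° = 190.0°.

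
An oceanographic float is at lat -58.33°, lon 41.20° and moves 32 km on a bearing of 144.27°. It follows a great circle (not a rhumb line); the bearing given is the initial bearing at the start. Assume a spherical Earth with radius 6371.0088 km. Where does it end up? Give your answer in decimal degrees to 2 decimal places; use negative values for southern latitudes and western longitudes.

latitude -58.56°, longitude 41.52°

Central angle δ = d/R = 0.005023 rad.
Start latitude φ₁ = -1.018051 rad; initial bearing θ = 2.517987 rad.
Applying the spherical law of cosines for sides, sin φ₂ = sin φ₁ cos δ + cos φ₁ sin δ cos θ = -0.853216, so φ₂ = -58.56°.
For the longitude increment, Δλ = atan2( sin θ sin δ cos φ₁, cos δ − sin φ₁ sin φ₂ ) = atan2(0.001540, 0.273827) = 0.32°.
Hence λ₂ = 41.20° + 0.32° = 41.52°.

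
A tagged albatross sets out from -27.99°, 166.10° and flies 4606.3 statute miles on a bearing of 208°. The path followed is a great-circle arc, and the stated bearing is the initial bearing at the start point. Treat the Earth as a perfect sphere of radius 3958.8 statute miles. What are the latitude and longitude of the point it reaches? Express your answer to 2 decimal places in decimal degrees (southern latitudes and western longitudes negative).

Angular distance δ = d/R = 4606.3 / 3958.8 = 1.163560 rad.
Start latitude φ₁ = -0.488518 rad; initial bearing θ = 3.630285 rad.
Destination latitude: φ₂ = arcsin( sin φ₁ cos δ + cos φ₁ sin δ cos θ ) = arcsin(-0.901791) = -64.39°.
Δλ = atan2( sin θ sin δ cos φ₁ , cos δ − sin φ₁ sin φ₂ ) = atan2(-0.380654, -0.027153) = -1.642007 rad = -94.08°.
λ₂ = 166.10° + -94.08° = 72.02°.

latitude -64.39°, longitude 72.02°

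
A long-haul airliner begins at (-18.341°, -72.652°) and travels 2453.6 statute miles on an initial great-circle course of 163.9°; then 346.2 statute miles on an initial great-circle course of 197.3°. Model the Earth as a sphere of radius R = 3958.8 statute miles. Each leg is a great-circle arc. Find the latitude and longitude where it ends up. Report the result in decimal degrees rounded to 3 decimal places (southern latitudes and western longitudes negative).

latitude -56.557°, longitude -60.254°

Apply the spherical direct solution leg by leg, carrying full precision between legs.
Leg 1: from (-18.341°, -72.652°), δ = 2453.6/3958.8 = 0.619784 rad, θ = 163.9° → φ = -51.801°, λ = -57.553°.
Leg 2: from (-51.801°, -57.553°), δ = 346.2/3958.8 = 0.087451 rad, θ = 197.3° → φ = -56.557°, λ = -60.254°.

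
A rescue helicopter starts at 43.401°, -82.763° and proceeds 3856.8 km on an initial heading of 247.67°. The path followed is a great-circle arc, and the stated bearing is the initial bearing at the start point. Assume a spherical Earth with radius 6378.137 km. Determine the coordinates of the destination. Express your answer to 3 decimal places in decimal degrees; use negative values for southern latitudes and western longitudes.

Central angle δ = d/R = 0.604691 rad.
Start latitude φ₁ = 0.757490 rad; initial bearing θ = 4.322657 rad.
Destination latitude: φ₂ = arcsin( sin φ₁ cos δ + cos φ₁ sin δ cos θ ) = arcsin(0.408325) = 24.100°.
For the longitude increment, Δλ = atan2( sin θ sin δ cos φ₁, cos δ − sin φ₁ sin φ₂ ) = atan2(-0.382082, 0.542118) = -35.176°.
λ₂ = -82.763° + -35.176° = -117.939°.

latitude 24.100°, longitude -117.939°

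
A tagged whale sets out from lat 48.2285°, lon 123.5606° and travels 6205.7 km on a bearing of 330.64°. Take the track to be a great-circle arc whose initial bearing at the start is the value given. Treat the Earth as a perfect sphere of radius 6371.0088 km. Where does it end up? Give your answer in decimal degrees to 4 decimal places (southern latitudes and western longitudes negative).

Central angle δ = d/R = 0.974053 rad.
With φ₁ = 48.2285° = 0.841746 rad and θ = 330.64° = 5.770757 rad:
Destination latitude: φ₂ = arcsin( sin φ₁ cos δ + cos φ₁ sin δ cos θ ) = arcsin(0.899360) = 64.0741°.
Then Δλ = atan2(-0.270167, -0.108798) = -1.953634 rad, from sin θ sin δ cos φ₁ over cos δ − sin φ₁ sin φ₂.
λ₂ = 123.5606° + -111.9350° = 11.6256°.

latitude 64.0741°, longitude 11.6256°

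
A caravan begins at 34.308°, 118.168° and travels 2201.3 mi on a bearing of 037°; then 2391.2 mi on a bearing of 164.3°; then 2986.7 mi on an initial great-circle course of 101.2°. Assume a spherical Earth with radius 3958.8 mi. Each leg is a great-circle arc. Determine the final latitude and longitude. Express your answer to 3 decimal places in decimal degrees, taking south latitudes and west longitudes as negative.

latitude 8.540°, longitude -155.104°

Apply the spherical direct solution leg by leg, carrying full precision between legs.
Leg 1: from (34.308°, 118.168°), δ = 2201.3/3958.8 = 0.556052 rad, θ = 37° → φ = 55.785°, λ = 152.566°.
Leg 2: from (55.785°, 152.566°), δ = 2391.2/3958.8 = 0.604021 rad, θ = 164.3° → φ = 21.911°, λ = 162.101°.
Leg 3: from (21.911°, 162.101°), δ = 2986.7/3958.8 = 0.754446 rad, θ = 101.2° → φ = 8.540°, λ = -155.104°.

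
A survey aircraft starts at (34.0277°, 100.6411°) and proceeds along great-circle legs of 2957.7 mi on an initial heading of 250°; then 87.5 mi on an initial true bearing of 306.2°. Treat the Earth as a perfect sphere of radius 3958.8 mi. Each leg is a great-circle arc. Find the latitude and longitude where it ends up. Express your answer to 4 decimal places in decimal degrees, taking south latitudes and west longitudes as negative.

latitude 13.3333°, longitude 58.7263°

Apply the spherical direct solution leg by leg, carrying full precision between legs.
Leg 1: from (34.0277°, 100.6411°), δ = 2957.7/3958.8 = 0.747120 rad, θ = 250° → φ = 12.5874°, λ = 59.7765°.
Leg 2: from (12.5874°, 59.7765°), δ = 87.5/3958.8 = 0.022103 rad, θ = 306.2° → φ = 13.3333°, λ = 58.7263°.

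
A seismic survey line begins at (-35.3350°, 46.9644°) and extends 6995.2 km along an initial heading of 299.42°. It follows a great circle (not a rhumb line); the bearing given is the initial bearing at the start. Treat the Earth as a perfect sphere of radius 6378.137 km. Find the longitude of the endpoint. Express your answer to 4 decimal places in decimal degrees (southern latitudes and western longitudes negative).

δ = 6995.2/6378.137 = 1.096747 rad (62.8390°).
Start latitude φ₁ = -0.616712 rad; initial bearing θ = 5.225865 rad.
sin φ₂ = sin φ₁ cos δ + cos φ₁ sin δ cos θ = (-0.578356)(0.456493) + (0.815784)(0.889727)(0.491208) = 0.092516
φ₂ = asin(0.092516) = 0.092648 rad = 5.3083°.
For the longitude increment, Δλ = atan2( sin θ sin δ cos φ₁, cos δ − sin φ₁ sin φ₂ ) = atan2(-0.632225, 0.510000) = -51.1077°.
Hence λ₂ = 46.9644° + -51.1077° = -4.1433°.

longitude -4.1433°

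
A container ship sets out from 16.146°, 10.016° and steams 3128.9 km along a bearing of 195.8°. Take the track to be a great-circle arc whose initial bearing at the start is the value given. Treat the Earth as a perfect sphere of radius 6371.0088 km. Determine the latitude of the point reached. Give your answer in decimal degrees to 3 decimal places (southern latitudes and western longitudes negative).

Central angle δ = d/R = 0.491115 rad.
Converting: φ₁ = 0.281801 rad, θ = 3.417355 rad.
Applying the spherical law of cosines for sides, sin φ₂ = sin φ₁ cos δ + cos φ₁ sin δ cos θ = -0.190674, so φ₂ = -10.992°.
Δλ = atan2( sin θ sin δ cos φ₁ , cos δ − sin φ₁ sin φ₂ ) = atan2(-0.123345, 0.934831) = -0.131186 rad = -7.516°.
λ₂ = λ₁ + Δλ = 2.500°.

latitude -10.992°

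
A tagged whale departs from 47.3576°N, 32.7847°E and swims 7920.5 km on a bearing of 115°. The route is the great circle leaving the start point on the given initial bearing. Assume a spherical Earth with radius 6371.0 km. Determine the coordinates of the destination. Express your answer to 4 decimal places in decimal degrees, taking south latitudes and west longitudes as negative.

latitude -1.9704°, longitude 91.9467°

Central angle δ = d/R = 1.243211 rad.
With φ₁ = 47.3576° = 0.826546 rad and θ = 115° = 2.007129 rad:
sin φ₂ = sin φ₁ cos δ + cos φ₁ sin δ cos θ = (0.735596)(0.321757) + (0.677421)(0.946822)(-0.422618) = -0.034383
φ₂ = asin(-0.034383) = -0.034389 rad = -1.9704°.
Then Δλ = atan2(0.581303, 0.347049) = 1.032571 rad, from sin θ sin δ cos φ₁ over cos δ − sin φ₁ sin φ₂.
λ₂ = 32.7847° + 59.1620° = 91.9467°.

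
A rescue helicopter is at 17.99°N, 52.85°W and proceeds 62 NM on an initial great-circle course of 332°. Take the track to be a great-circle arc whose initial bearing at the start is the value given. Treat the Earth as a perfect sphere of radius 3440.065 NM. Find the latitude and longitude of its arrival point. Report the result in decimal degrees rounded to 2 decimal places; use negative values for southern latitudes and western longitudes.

latitude 18.90°, longitude -53.36°

Angular distance δ = d/R = 62 / 3440.065 = 0.018023 rad.
Converting: φ₁ = 0.313985 rad, θ = 5.794493 rad.
Applying the spherical law of cosines for sides, sin φ₂ = sin φ₁ cos δ + cos φ₁ sin δ cos θ = 0.323935, so φ₂ = 18.90°.
Δλ = atan2( sin θ sin δ cos φ₁ , cos δ − sin φ₁ sin φ₂ ) = atan2(-0.008047, 0.899790) = -0.008943 rad = -0.51°.
λ₂ = -52.85° + -0.51° = -53.36°.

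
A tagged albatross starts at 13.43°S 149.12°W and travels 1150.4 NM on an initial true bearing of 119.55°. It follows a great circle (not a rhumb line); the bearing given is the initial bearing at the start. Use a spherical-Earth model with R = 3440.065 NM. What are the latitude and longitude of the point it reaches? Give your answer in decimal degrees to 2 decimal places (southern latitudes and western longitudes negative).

latitude -22.14°, longitude -131.17°

The arc subtends δ = 1150.4/3440.065 = 0.334412 rad at the centre.
Start latitude φ₁ = -0.234398 rad; initial bearing θ = 2.086541 rad.
sin φ₂ = sin φ₁ cos δ + cos φ₁ sin δ cos θ = (-0.232257)(0.944603) + (0.972654)(0.328214)(-0.493183) = -0.376834
φ₂ = asin(-0.376834) = -0.386376 rad = -22.14°.
Δλ = atan2( sin θ sin δ cos φ₁ , cos δ − sin φ₁ sin φ₂ ) = atan2(0.277714, 0.857081) = 0.313348 rad = 17.95°.
Hence λ₂ = -149.12° + 17.95° = -131.17°.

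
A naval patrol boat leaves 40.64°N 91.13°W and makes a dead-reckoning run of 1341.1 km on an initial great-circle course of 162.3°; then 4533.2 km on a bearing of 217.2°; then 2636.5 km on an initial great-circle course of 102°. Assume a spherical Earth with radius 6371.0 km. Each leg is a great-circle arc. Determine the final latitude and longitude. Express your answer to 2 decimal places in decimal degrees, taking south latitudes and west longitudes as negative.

Apply the spherical direct solution leg by leg, carrying full precision between legs.
Leg 1: from (40.64°, -91.13°), δ = 1341.1/6371 = 0.210501 rad, θ = 162.3° → φ = 29.07°, λ = -86.96°.
Leg 2: from (29.07°, -86.96°), δ = 4533.2/6371 = 0.711537 rad, θ = 217.2° → φ = -4.97°, λ = -110.31°.
Leg 3: from (-4.97°, -110.31°), δ = 2636.5/6371 = 0.413828 rad, θ = 102° → φ = -9.36°, λ = -86.82°.

latitude -9.36°, longitude -86.82°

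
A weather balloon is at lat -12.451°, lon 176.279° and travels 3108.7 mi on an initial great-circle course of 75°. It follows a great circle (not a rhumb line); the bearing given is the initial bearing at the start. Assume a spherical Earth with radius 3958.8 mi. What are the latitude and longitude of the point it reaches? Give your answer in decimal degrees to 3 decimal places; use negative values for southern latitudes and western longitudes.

latitude 1.502°, longitude -140.630°

δ = 3108.7/3958.8 = 0.785263 rad (44.9923°).
Converting: φ₁ = -0.217311 rad, θ = 1.308997 rad.
sin φ₂ = sin φ₁ cos δ + cos φ₁ sin δ cos θ = (-0.215605)(0.707202) + (0.976481)(0.707011)(0.258819) = 0.026208
φ₂ = asin(0.026208) = 0.026211 rad = 1.502°.
For the longitude increment, Δλ = atan2( sin θ sin δ cos φ₁, cos δ − sin φ₁ sin φ₂ ) = atan2(0.666859, 0.712853) = 43.091°.
λ₂ = 176.279° + 43.091° = 219.370°, normalized to (−180°, 180°] → -140.630°.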